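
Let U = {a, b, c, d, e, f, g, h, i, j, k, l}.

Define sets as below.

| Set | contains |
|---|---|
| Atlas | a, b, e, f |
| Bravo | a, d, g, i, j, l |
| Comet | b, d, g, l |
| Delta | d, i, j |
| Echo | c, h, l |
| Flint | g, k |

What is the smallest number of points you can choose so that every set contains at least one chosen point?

4

T = {b, c, g, j} meets every set (each contains at least one member of T), and |T| = 4.
The sets Atlas, Delta, Echo, Flint are pairwise disjoint, so any hitting set needs a separate point for each — at least 4. Hence 4 is optimal.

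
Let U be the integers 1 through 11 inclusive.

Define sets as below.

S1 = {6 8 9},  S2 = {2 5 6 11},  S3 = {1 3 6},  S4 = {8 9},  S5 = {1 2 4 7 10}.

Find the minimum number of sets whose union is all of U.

4

S1, S2, S3, and S5 cover everything between them: the union {1, 2, 3, 4, 5, 6, 7, 8, 9, 10, 11} is all of U.
No 3 of the 5 sets cover everything (all 10 combinations miss at least one item), so 4 is optimal.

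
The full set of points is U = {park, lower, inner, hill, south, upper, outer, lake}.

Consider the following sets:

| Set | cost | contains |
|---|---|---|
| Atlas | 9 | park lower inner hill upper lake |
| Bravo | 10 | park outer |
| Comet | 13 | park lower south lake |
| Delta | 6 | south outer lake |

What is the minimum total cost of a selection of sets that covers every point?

15

Atlas, Delta together cover every point (Atlas ∪ Delta = {park, lower, inner, hill, south, upper, outer, lake}); total cost 9 + 6 = 15.
No covering selection has total cost below 15.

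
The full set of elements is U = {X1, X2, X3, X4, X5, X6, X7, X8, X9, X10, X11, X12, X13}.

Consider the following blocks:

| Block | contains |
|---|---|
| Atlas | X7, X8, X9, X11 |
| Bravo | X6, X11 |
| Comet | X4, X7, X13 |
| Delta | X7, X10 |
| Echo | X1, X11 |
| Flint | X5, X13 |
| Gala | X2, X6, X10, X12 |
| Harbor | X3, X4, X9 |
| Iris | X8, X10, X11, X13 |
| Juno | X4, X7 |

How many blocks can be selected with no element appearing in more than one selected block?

Echo, Flint, Gala, Harbor are pairwise disjoint (Echo={X1,X11}; Flint={X5,X13}; Gala={X2,X6,X10,X12}; Harbor={X3,X4,X9}).
Every remaining block overlaps one of these, and no 5 of the listed blocks are pairwise disjoint, so 4 is the maximum.

4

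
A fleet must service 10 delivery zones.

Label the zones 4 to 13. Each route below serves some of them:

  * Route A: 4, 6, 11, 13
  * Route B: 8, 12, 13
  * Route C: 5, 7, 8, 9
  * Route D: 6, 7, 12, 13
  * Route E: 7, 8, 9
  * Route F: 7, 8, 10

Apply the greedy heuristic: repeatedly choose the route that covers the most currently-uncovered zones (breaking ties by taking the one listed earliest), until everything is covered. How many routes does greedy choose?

Greedy: pick A (covers 4 new) → pick C (covers 4 new) → pick B (covers 1 new) → pick F (covers 1 new). Total picks: 4.

4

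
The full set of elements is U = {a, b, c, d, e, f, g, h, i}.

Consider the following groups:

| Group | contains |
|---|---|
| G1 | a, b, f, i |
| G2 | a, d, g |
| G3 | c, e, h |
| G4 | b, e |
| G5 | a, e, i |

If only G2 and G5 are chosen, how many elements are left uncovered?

Union of G2, G5 = {a, d, e, g, i}.
Not covered: b, c, f, h — 4 elements.

4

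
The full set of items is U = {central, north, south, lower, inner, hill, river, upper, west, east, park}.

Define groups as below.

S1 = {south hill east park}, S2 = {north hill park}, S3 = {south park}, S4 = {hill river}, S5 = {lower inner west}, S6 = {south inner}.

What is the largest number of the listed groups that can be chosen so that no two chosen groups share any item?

S3, S4, S5 are pairwise disjoint (S3={south,park}; S4={hill,river}; S5={lower,inner,west}).
Every remaining group overlaps one of these, and no 4 of the listed groups are pairwise disjoint, so 3 is the maximum.

3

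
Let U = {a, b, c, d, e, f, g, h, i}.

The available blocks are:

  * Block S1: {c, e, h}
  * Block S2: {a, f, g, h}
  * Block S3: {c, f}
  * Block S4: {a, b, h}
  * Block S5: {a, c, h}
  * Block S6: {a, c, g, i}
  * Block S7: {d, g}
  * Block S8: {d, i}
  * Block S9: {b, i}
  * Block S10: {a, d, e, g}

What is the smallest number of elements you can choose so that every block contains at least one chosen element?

4

T = {c, d, h, i} meets every block (each contains at least one member of T), and |T| = 4.
No choice of 3 elements meets every block, so 4 is the minimum.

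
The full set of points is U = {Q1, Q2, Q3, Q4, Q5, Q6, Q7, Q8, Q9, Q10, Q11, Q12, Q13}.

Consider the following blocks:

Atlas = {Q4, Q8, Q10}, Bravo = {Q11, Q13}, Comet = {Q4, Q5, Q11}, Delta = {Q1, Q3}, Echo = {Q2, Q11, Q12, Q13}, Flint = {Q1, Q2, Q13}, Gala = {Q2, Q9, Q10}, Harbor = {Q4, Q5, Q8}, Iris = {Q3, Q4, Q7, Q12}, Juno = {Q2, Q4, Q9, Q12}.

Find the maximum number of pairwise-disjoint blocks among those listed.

4

Bravo, Delta, Gala, Harbor are pairwise disjoint (Bravo={Q11,Q13}; Delta={Q1,Q3}; Gala={Q2,Q9,Q10}; Harbor={Q4,Q5,Q8}).
Every remaining block overlaps one of these, and no 5 of the listed blocks are pairwise disjoint, so 4 is the maximum.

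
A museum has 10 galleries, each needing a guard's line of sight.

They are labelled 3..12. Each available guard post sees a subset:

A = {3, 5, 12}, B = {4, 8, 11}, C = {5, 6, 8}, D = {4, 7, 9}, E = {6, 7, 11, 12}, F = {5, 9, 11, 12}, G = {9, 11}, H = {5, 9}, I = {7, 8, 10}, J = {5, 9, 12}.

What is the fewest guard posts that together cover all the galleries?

A and D and E and I together: A ∪ D ∪ E ∪ I = {3, 4, 5, 6, 7, 8, 9, 10, 11, 12} — every gallery is covered.
Only A contains 3, so A is forced; the remaining 7 galleries need at least 3 more guard posts (each remaining guard post adds at most 3) — so at least 4 guard posts are needed, and 4 is optimal.

4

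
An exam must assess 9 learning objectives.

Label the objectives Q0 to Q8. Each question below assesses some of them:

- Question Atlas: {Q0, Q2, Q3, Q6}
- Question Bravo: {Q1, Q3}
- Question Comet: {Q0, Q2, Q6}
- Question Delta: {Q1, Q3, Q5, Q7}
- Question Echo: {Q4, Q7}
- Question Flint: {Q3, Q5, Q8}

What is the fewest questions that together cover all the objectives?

4

Take {Comet, Delta, Echo, Flint}. Their union is {Q0, Q1, Q2, Q3, Q4, Q5, Q6, Q7, Q8}, which is all 9 objectives.
No 3 of the 6 questions cover everything (all 20 combinations miss at least one objective), so 4 is optimal.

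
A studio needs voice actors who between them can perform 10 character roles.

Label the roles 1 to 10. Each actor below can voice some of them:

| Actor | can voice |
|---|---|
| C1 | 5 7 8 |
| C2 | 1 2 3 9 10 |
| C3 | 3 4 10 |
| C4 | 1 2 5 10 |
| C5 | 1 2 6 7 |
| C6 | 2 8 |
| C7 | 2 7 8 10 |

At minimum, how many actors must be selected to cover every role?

C1 and C2 and C3 and C5 together: C1 ∪ C2 ∪ C3 ∪ C5 = {1, 2, 3, 4, 5, 6, 7, 8, 9, 10} — every role is covered.
No 3 of the 7 actors cover everything (all 35 combinations miss at least one role), so 4 is optimal.

4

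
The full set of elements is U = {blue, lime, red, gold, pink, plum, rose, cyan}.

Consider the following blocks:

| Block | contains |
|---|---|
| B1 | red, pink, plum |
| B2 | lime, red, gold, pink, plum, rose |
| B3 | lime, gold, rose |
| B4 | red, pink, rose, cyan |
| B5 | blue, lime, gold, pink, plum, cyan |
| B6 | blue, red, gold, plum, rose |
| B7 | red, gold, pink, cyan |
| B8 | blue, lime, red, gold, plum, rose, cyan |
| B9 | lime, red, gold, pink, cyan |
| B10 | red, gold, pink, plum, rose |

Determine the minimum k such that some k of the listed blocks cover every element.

2

B1 and B8 cover everything between them: the union {blue, lime, red, gold, pink, plum, rose, cyan} is all of U.
No single block has all 8 elements (the largest, B8, has 7), so 2 is optimal.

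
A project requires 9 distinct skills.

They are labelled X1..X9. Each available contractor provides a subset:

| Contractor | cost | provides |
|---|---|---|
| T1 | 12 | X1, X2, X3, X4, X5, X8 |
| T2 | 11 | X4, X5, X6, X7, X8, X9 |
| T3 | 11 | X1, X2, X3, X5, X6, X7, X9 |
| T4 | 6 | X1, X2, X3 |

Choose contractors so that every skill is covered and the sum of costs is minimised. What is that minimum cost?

T2, T4 together cover every skill (T2 ∪ T4 = {X1, X2, X3, X4, X5, X6, X7, X8, X9}); total cost 11 + 6 = 17.
The greedy pick T3, T2 costs 22; no covering selection beats 17.

17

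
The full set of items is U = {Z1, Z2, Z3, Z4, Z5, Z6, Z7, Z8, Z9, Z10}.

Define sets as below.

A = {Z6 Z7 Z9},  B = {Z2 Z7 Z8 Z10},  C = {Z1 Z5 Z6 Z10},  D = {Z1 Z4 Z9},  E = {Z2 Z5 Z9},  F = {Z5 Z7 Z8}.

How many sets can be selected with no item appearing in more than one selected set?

2

B, D are pairwise disjoint (B={Z2,Z7,Z8,Z10}; D={Z1,Z4,Z9}).
Every remaining set overlaps one of these, and no 3 of the listed sets are pairwise disjoint, so 2 is the maximum.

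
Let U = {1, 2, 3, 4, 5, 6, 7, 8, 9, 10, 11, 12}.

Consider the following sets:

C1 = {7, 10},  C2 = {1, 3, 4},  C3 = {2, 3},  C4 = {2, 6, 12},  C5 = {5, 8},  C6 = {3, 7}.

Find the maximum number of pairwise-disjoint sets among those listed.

C1, C2, C4, C5 are pairwise disjoint (C1={7,10}; C2={1,3,4}; C4={2,6,12}; C5={5,8}).
Every remaining set overlaps one of these, and no 5 of the listed sets are pairwise disjoint, so 4 is the maximum.

4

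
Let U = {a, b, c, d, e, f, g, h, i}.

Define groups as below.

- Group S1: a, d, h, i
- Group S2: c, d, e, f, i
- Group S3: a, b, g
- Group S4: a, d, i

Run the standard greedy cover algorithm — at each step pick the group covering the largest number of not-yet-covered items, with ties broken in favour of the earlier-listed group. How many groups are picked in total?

Greedy: pick S2 (covers 5 new) → pick S3 (covers 3 new) → pick S1 (covers 1 new). Total picks: 3.

3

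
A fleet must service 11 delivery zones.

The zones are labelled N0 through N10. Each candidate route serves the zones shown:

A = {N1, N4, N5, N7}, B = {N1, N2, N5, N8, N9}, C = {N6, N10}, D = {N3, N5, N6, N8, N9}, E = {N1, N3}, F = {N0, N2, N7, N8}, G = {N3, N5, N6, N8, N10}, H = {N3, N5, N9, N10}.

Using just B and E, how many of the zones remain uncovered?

5

Union of B, E = {N1, N2, N3, N5, N8, N9}.
Not covered: N0, N4, N6, N7, N10 — 5 zones.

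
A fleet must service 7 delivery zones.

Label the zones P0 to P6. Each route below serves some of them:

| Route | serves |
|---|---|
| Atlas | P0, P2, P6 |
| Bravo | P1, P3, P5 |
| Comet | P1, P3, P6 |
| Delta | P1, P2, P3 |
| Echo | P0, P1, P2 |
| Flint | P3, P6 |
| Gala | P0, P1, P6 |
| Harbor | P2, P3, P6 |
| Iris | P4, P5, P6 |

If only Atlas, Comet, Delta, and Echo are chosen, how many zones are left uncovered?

2

Union of Atlas, Comet, Delta, Echo = {P0, P1, P2, P3, P6}.
Not covered: P4, P5 — 2 zones.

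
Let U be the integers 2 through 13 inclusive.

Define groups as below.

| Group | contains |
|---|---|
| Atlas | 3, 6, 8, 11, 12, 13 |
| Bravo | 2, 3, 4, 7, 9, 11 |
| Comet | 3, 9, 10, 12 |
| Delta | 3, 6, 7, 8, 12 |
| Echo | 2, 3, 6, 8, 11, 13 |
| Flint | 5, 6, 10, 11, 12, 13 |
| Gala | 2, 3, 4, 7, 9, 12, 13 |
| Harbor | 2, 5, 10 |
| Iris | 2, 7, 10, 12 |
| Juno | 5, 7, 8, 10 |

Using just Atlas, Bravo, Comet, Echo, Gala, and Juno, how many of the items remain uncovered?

Union of Atlas, Bravo, Comet, Echo, Gala, Juno = {2, 3, 4, 5, 6, 7, 8, 9, 10, 11, 12, 13} — that's every item, so 0 are uncovered.

0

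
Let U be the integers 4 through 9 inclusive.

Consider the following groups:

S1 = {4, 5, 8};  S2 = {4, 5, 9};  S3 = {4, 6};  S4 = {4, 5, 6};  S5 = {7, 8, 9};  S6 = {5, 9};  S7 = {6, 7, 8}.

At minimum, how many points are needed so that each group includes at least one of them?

3

Take H = {4, 6, 9}. Each listed group contains at least one of these, so H is a hitting set of size 3.
No choice of 2 points meets every group, so 3 is the minimum.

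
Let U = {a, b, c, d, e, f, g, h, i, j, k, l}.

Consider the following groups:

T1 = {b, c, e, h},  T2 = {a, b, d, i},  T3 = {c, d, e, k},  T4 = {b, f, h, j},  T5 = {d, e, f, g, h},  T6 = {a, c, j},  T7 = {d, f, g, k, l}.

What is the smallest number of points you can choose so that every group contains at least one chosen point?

T = {a, b, d} meets every group (each contains at least one member of T), and |T| = 3.
No choice of 2 points meets every group, so 3 is the minimum.

3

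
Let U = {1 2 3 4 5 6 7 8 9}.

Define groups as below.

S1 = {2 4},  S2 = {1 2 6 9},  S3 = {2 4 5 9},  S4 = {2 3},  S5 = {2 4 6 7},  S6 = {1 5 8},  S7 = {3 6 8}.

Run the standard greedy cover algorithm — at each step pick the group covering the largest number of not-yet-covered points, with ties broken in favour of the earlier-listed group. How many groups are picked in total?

Greedy: pick S2 (covers 4 new) → pick S3 (covers 2 new) → pick S7 (covers 2 new) → pick S5 (covers 1 new). Total picks: 4.

4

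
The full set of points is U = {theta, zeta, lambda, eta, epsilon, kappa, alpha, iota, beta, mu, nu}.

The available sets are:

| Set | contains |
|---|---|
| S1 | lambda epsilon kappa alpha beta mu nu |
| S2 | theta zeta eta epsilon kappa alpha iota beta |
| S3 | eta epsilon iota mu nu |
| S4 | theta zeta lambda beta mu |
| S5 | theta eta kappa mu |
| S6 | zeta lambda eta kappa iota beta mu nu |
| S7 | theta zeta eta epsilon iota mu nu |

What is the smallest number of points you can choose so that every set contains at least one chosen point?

2

Take H = {theta, nu}. Each listed set contains at least one of these, so H is a hitting set of size 2.
No single point lies in every set, so at least 2 are needed and 2 is optimal.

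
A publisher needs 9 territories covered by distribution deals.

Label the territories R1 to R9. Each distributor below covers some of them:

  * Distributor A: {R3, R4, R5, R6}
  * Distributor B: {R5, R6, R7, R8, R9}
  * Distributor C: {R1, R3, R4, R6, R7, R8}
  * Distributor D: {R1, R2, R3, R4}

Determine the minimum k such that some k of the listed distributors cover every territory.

Take {B, D}. Their union is {R1, R2, R3, R4, R5, R6, R7, R8, R9}, which is all 9 territories.
No single distributor has all 9 territories (the largest, C, has 6), so 2 is optimal.

2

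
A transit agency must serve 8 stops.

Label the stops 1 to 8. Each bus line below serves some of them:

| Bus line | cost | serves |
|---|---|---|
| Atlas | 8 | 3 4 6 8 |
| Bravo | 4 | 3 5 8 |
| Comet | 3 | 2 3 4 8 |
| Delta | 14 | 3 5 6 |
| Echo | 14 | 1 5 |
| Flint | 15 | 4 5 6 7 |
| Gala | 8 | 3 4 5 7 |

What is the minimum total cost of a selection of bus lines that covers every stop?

Comet, Echo, Flint together cover every stop (Comet ∪ Echo ∪ Flint = {1, 2, 3, 4, 5, 6, 7, 8}); total cost 3 + 14 + 15 = 32.
The greedy pick Comet, Bravo, Flint, Echo costs 36; no covering selection beats 32.

32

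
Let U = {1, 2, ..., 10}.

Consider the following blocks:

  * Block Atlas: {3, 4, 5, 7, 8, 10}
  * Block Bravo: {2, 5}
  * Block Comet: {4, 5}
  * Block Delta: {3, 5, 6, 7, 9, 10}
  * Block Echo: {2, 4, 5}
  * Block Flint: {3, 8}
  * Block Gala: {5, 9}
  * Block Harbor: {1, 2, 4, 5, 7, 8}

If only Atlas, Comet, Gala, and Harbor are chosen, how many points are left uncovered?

1

Union of Atlas, Comet, Gala, Harbor = {1, 2, 3, 4, 5, 7, 8, 9, 10}.
Not covered: 6 — 1 point.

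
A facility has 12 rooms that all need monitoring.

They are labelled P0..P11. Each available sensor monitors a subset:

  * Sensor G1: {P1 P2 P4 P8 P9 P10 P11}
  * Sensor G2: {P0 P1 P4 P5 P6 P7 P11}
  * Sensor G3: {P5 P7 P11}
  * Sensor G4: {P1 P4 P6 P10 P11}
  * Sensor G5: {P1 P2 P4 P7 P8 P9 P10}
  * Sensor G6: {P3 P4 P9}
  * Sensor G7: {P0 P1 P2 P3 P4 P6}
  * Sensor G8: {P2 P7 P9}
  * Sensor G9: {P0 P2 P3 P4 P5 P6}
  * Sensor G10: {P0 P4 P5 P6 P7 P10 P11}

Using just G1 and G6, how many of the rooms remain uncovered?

4

Union of G1, G6 = {P1, P2, P3, P4, P8, P9, P10, P11}.
Not covered: P0, P5, P6, P7 — 4 rooms.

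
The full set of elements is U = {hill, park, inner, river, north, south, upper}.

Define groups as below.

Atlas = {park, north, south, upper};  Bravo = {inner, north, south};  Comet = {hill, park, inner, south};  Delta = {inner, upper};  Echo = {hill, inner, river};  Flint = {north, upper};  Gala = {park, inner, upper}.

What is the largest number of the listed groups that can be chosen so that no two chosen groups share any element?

Comet, Flint are pairwise disjoint (Comet={hill,park,inner,south}; Flint={north,upper}).
Every remaining group overlaps one of these, and no 3 of the listed groups are pairwise disjoint, so 2 is the maximum.

2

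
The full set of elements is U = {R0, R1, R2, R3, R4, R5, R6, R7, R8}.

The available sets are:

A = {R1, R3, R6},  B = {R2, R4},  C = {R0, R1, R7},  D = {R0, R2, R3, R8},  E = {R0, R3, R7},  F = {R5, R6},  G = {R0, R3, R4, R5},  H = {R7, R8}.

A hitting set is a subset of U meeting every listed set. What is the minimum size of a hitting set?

T = {R2, R3, R5, R7} meets every set (each contains at least one member of T), and |T| = 4.
No choice of 3 elements meets every set, so 4 is the minimum.

4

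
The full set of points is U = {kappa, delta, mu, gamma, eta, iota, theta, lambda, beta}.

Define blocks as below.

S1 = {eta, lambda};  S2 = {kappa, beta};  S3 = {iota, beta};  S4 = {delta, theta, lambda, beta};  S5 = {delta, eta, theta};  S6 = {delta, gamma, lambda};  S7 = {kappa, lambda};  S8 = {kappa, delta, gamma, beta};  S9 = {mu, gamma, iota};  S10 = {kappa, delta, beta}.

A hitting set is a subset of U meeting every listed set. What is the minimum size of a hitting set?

H = {delta, iota, lambda, beta} meets every block (each contains at least one member of H), and |H| = 4.
No choice of 3 points meets every block, so 4 is the minimum.

4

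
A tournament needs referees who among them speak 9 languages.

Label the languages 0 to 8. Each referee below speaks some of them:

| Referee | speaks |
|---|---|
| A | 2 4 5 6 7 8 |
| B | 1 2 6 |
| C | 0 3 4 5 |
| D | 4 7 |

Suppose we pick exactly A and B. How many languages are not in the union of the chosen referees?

Union of A, B = {1, 2, 4, 5, 6, 7, 8}.
Not covered: 0, 3 — 2 languages.

2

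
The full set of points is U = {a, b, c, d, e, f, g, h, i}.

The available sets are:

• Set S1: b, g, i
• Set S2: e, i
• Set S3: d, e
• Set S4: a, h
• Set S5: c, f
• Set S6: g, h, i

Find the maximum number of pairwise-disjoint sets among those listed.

4

S1, S3, S4, S5 are pairwise disjoint (S1={b,g,i}; S3={d,e}; S4={a,h}; S5={c,f}).
Every remaining set overlaps one of these, and no 5 of the listed sets are pairwise disjoint, so 4 is the maximum.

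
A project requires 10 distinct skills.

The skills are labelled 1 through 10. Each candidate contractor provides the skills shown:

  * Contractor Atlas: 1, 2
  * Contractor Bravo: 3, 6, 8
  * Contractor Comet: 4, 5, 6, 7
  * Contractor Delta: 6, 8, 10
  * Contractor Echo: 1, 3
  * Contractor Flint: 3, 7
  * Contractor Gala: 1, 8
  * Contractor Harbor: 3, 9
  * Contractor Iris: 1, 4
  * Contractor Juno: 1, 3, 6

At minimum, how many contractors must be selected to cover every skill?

4

Atlas and Comet and Delta and Harbor together: Atlas ∪ Comet ∪ Delta ∪ Harbor = {1, 2, 3, 4, 5, 6, 7, 8, 9, 10} — every skill is covered.
Only Comet contains 5, so Comet is forced; the remaining 6 skills need at least 3 more contractors (each remaining contractor adds at most 2) — so at least 4 contractors are needed, and 4 is optimal.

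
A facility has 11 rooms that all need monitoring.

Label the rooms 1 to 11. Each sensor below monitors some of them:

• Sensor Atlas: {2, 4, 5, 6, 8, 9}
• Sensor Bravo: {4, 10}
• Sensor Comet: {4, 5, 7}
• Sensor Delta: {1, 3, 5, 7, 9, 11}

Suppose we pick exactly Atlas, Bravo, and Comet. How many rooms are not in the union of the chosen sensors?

3

Union of Atlas, Bravo, Comet = {2, 4, 5, 6, 7, 8, 9, 10}.
Not covered: 1, 3, 11 — 3 rooms.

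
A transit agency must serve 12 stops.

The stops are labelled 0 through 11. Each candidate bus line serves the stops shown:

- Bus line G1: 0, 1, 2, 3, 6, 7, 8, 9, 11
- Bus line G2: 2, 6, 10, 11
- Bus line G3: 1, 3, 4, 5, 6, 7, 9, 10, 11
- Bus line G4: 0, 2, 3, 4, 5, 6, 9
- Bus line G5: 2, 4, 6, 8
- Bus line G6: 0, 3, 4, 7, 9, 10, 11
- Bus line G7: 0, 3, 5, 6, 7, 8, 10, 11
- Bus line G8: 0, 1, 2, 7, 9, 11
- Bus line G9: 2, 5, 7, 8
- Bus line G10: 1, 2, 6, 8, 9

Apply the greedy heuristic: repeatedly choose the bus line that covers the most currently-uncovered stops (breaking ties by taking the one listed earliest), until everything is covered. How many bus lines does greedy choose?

2

Greedy: pick G1 (covers 9 new) → pick G3 (covers 3 new). Total picks: 2.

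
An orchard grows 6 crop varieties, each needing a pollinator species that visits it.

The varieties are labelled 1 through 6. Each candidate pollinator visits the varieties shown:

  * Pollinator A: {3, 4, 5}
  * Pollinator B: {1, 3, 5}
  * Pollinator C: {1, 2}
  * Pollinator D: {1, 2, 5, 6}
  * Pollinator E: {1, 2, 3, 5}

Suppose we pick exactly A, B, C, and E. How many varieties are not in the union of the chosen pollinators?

1

Union of A, B, C, E = {1, 2, 3, 4, 5}.
Not covered: 6 — 1 variety.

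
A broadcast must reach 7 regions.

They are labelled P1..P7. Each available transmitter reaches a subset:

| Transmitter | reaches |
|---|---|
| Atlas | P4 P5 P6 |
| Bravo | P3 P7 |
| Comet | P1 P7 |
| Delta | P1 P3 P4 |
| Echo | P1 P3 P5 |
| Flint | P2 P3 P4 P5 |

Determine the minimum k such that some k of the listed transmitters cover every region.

Atlas and Comet and Flint together: Atlas ∪ Comet ∪ Flint = {P1, P2, P3, P4, P5, P6, P7} — every region is covered.
Only Flint contains P2, so Flint is forced; the remaining 3 regions need at least 2 more transmitters (each remaining transmitter adds at most 2) — so at least 3 transmitters are needed, and 3 is optimal.

3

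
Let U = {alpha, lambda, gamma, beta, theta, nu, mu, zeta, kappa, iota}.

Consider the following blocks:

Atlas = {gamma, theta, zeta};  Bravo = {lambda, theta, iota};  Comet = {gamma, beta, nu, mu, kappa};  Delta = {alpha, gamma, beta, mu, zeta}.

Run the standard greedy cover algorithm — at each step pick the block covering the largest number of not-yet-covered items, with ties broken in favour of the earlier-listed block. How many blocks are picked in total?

Greedy: pick Comet (covers 5 new) → pick Bravo (covers 3 new) → pick Delta (covers 2 new). Total picks: 3.

3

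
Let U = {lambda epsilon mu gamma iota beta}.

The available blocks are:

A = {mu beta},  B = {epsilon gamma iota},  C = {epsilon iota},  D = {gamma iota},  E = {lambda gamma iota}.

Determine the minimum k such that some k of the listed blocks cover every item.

A and C and E together: A ∪ C ∪ E = {lambda, epsilon, mu, gamma, iota, beta} — every item is covered.
Only E contains lambda, so E is forced; the remaining 3 items need at least 2 more blocks (each remaining block adds at most 2) — so at least 3 blocks are needed, and 3 is optimal.

3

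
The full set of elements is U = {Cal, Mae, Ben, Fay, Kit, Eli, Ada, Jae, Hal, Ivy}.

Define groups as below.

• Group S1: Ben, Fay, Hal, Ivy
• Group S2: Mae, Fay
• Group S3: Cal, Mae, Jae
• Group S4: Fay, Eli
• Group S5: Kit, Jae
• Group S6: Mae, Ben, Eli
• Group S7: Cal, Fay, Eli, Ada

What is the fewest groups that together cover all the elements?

4

S1, S2, S5, and S7 cover everything between them: the union {Cal, Mae, Ben, Fay, Kit, Eli, Ada, Jae, Hal, Ivy} is all of U.
No 3 of the 7 groups cover everything (all 35 combinations miss at least one element), so 4 is optimal.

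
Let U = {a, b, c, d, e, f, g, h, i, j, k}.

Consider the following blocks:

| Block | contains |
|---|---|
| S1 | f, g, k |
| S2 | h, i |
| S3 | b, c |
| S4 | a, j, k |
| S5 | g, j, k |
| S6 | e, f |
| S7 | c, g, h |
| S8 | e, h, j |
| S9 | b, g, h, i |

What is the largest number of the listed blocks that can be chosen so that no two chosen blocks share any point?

4

S2, S3, S4, S6 are pairwise disjoint (S2={h,i}; S3={b,c}; S4={a,j,k}; S6={e,f}).
Every remaining block overlaps one of these, and no 5 of the listed blocks are pairwise disjoint, so 4 is the maximum.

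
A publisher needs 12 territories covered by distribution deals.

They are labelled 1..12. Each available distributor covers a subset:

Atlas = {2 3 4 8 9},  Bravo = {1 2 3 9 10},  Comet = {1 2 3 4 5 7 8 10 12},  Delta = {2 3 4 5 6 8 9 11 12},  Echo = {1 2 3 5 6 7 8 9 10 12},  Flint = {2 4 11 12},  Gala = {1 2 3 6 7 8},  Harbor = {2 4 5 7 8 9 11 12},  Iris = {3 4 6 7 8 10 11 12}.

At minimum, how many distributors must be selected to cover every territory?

Echo and Harbor together: Echo ∪ Harbor = {1, 2, 3, 4, 5, 6, 7, 8, 9, 10, 11, 12} — every territory is covered.
No single distributor has all 12 territories (the largest, Echo, has 10), so 2 is optimal.

2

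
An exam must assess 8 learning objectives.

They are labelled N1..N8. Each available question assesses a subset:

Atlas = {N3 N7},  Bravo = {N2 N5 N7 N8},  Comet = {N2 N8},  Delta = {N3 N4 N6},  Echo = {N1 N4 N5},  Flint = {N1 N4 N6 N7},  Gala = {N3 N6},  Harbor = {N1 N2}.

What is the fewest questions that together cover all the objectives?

Bravo and Echo and Gala together: Bravo ∪ Echo ∪ Gala = {N1, N2, N3, N4, N5, N6, N7, N8} — every objective is covered.
No 2 of the 8 questions cover everything (all 28 combinations miss at least one objective), so 3 is optimal.

3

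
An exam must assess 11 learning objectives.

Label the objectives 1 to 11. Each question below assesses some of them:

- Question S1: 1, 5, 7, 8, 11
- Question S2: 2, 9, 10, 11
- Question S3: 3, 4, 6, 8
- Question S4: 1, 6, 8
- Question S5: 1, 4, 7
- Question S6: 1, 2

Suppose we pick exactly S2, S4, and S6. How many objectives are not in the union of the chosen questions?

4

Union of S2, S4, S6 = {1, 2, 6, 8, 9, 10, 11}.
Not covered: 3, 4, 5, 7 — 4 objectives.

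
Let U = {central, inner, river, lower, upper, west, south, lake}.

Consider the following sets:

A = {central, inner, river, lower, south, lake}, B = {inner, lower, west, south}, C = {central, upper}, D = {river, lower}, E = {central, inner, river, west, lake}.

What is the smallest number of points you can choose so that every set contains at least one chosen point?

2

The 2 points {central, lower} hit every set.
The sets C, D are pairwise disjoint, so any hitting set needs a separate point for each — at least 2. Hence 2 is optimal.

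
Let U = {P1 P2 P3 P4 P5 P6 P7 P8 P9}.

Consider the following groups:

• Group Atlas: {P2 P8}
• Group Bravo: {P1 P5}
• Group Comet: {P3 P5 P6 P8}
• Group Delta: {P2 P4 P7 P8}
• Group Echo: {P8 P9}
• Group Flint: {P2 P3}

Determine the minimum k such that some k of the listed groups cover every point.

4

Bravo, Comet, Delta, and Echo cover everything between them: the union {P1, P2, P3, P4, P5, P6, P7, P8, P9} is all of U.
Only Echo contains P9, so Echo is forced; the remaining 7 points need at least 3 more groups (each remaining group adds at most 3) — so at least 4 groups are needed, and 4 is optimal.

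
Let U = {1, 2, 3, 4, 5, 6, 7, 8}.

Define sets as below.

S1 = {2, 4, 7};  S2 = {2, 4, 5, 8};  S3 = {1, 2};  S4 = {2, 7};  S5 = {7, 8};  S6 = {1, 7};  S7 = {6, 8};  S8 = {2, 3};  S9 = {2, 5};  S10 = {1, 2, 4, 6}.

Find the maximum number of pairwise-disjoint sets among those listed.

3

S6, S7, S8 are pairwise disjoint (S6={1,7}; S7={6,8}; S8={2,3}).
Every remaining set overlaps one of these, and no 4 of the listed sets are pairwise disjoint, so 3 is the maximum.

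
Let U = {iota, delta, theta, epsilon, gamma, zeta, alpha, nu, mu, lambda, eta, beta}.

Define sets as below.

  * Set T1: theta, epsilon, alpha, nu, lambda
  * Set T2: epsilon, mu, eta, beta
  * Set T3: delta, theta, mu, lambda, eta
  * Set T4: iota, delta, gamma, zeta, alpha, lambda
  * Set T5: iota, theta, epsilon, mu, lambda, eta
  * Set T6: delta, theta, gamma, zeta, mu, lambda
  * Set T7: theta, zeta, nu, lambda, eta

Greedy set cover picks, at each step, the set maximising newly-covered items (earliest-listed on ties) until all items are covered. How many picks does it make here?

3

Greedy: pick T4 (covers 6 new) → pick T2 (covers 4 new) → pick T1 (covers 2 new). Total picks: 3.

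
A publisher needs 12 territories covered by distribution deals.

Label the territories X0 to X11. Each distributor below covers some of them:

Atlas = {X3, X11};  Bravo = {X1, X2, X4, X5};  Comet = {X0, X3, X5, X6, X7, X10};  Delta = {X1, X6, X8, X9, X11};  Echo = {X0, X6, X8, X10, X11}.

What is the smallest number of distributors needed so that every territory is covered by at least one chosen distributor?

Bravo and Comet and Delta together: Bravo ∪ Comet ∪ Delta = {X0, X1, X2, X3, X4, X5, X6, X7, X8, X9, X10, X11} — every territory is covered.
Only Bravo contains X2, so Bravo is forced; the remaining 8 territories need at least 2 more distributors (each remaining distributor adds at most 5) — so at least 3 distributors are needed, and 3 is optimal.

3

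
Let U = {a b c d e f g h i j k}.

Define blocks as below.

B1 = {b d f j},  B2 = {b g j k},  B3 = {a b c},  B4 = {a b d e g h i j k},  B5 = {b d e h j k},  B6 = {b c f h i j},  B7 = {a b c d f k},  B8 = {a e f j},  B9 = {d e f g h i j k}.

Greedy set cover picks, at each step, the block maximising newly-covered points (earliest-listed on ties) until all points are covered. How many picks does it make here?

2

Greedy: pick B4 (covers 9 new) → pick B6 (covers 2 new). Total picks: 2.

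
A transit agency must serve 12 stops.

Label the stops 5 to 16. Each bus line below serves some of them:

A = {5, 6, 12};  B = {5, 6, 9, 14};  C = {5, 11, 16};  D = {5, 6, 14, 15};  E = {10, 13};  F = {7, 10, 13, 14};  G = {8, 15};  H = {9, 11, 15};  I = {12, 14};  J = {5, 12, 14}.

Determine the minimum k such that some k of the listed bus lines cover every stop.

Take {A, B, C, F, G}. Their union is {5, 6, 7, 8, 9, 10, 11, 12, 13, 14, 15, 16}, which is all 12 stops.
No 4 of the 10 bus lines cover everything (all 210 combinations miss at least one stop), so 5 is optimal.

5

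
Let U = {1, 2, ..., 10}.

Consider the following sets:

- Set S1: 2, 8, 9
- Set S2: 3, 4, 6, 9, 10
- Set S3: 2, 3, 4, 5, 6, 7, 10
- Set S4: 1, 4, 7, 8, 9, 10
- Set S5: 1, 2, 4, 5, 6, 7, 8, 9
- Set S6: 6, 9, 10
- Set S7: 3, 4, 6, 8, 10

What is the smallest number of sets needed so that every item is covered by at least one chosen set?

Take {S3, S5}. Their union is {1, 2, 3, 4, 5, 6, 7, 8, 9, 10}, which is all 10 items.
No single set has all 10 items (the largest, S5, has 8), so 2 is optimal.

2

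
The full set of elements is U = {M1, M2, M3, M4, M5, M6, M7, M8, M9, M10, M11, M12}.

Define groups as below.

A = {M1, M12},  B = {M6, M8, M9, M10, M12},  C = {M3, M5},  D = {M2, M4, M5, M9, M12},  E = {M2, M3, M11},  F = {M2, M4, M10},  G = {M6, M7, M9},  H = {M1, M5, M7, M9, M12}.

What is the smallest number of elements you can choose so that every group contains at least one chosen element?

4

The 4 elements {M2, M5, M7, M12} hit every group.
The groups A, C, F, G are pairwise disjoint, so any hitting set needs a separate element for each — at least 4. Hence 4 is optimal.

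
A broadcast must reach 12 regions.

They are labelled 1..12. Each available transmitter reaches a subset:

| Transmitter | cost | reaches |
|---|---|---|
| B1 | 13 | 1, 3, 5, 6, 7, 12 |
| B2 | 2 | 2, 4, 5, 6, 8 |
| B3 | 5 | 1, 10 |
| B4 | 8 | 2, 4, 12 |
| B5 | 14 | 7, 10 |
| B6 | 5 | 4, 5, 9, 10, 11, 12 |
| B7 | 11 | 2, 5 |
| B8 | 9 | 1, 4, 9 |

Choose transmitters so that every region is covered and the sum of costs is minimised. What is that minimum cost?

B1, B2, B6 together cover every region (B1 ∪ B2 ∪ B6 = {1, 2, 3, 4, 5, 6, 7, 8, 9, 10, 11, 12}); total cost 13 + 2 + 5 = 20.
No covering selection has total cost below 20.

20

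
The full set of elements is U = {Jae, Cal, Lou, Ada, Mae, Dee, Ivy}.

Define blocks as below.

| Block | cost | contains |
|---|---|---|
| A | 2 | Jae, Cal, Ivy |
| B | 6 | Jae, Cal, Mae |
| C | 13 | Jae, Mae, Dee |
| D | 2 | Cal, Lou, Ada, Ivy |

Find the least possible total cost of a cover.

C, D together cover every element (C ∪ D = {Jae, Cal, Lou, Ada, Mae, Dee, Ivy}); total cost 13 + 2 = 15.
The greedy pick D, A, B, C costs 23; no covering selection beats 15.

15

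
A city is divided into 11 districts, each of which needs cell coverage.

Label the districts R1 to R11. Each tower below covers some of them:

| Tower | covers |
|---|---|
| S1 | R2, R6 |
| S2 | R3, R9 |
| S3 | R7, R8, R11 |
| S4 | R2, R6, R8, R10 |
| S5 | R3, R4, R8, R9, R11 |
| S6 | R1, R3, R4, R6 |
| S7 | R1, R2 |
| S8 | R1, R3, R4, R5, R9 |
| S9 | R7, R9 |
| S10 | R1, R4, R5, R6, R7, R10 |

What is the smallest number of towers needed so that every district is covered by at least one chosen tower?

S1 and S5 and S10 together: S1 ∪ S5 ∪ S10 = {R1, R2, R3, R4, R5, R6, R7, R8, R9, R10, R11} — every district is covered.
No 2 of the 10 towers cover everything (all 45 combinations miss at least one district), so 3 is optimal.

3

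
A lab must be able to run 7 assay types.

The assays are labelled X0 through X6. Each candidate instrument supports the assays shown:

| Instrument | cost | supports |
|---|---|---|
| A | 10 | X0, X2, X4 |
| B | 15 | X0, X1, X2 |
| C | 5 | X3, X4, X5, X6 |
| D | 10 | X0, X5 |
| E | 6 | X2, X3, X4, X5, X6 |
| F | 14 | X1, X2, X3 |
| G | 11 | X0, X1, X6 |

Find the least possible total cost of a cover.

E, G together cover every assay (E ∪ G = {X0, X1, X2, X3, X4, X5, X6}); total cost 6 + 11 = 17.
No covering selection has total cost below 17.

17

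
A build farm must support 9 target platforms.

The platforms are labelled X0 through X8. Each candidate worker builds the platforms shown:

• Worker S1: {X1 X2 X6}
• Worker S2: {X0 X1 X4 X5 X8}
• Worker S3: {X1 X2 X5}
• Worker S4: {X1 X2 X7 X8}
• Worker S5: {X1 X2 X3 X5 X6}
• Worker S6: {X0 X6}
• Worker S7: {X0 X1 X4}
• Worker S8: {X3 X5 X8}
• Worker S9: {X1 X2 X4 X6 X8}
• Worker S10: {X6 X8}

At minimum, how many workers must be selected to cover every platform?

3

S4 and S5 and S7 together: S4 ∪ S5 ∪ S7 = {X0, X1, X2, X3, X4, X5, X6, X7, X8} — every platform is covered.
Only S4 contains X7, so S4 is forced; the remaining 5 platforms need at least 2 more workers (each remaining worker adds at most 3) — so at least 3 workers are needed, and 3 is optimal.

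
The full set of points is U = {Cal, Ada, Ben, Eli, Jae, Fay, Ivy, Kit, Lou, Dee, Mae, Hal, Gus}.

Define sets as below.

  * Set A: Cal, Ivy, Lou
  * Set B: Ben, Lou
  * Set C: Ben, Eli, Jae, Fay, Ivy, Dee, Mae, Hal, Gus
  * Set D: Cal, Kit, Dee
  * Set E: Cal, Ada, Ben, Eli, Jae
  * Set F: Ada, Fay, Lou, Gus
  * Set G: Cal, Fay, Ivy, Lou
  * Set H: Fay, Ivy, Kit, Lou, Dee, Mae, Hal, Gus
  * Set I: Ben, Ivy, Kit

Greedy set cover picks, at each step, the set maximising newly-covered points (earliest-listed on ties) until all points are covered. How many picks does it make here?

4

Greedy: pick C (covers 9 new) → pick A (covers 2 new) → pick D (covers 1 new) → pick E (covers 1 new). Total picks: 4.
(The true minimum cover uses only 2 sets, so greedy is not optimal here.)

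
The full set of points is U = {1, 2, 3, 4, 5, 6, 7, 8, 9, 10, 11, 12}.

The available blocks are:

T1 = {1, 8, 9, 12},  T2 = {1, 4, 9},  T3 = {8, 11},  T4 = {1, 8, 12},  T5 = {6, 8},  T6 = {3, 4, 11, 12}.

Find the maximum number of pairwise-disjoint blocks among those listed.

2

T5, T6 are pairwise disjoint (T5={6,8}; T6={3,4,11,12}).
Every remaining block overlaps one of these, and no 3 of the listed blocks are pairwise disjoint, so 2 is the maximum.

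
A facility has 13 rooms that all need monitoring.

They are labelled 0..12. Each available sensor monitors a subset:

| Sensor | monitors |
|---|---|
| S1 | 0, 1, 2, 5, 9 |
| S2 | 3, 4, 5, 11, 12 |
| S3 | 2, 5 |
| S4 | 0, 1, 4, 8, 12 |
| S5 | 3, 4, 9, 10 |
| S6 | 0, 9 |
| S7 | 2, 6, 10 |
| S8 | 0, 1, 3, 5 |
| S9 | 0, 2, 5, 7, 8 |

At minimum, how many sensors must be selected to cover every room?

4

S1 and S2 and S7 and S9 together: S1 ∪ S2 ∪ S7 ∪ S9 = {0, 1, 2, 3, 4, 5, 6, 7, 8, 9, 10, 11, 12} — every room is covered.
No 3 of the 9 sensors cover everything (all 84 combinations miss at least one room), so 4 is optimal.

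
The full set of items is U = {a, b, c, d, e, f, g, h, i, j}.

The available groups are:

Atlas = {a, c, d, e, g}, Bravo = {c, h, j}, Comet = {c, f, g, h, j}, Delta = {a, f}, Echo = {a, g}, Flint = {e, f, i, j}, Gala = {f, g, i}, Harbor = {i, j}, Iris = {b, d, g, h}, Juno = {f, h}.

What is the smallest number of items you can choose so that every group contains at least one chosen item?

3

Take T = {f, g, j}. Each listed group contains at least one of these, so T is a hitting set of size 3.
The groups Atlas, Harbor, Juno are pairwise disjoint, so any hitting set needs a separate item for each — at least 3. Hence 3 is optimal.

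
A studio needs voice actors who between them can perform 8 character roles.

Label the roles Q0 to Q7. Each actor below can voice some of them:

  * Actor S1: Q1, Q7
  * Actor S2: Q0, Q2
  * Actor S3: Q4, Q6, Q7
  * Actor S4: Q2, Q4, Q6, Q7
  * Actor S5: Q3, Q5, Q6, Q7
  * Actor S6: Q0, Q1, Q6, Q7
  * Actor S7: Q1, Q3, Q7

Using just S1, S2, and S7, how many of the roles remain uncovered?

Union of S1, S2, S7 = {Q0, Q1, Q2, Q3, Q7}.
Not covered: Q4, Q5, Q6 — 3 roles.

3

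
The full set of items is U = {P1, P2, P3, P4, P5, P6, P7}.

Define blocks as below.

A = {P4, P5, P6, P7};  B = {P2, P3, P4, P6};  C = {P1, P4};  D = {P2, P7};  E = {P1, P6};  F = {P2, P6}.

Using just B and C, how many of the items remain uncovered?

2

Union of B, C = {P1, P2, P3, P4, P6}.
Not covered: P5, P7 — 2 items.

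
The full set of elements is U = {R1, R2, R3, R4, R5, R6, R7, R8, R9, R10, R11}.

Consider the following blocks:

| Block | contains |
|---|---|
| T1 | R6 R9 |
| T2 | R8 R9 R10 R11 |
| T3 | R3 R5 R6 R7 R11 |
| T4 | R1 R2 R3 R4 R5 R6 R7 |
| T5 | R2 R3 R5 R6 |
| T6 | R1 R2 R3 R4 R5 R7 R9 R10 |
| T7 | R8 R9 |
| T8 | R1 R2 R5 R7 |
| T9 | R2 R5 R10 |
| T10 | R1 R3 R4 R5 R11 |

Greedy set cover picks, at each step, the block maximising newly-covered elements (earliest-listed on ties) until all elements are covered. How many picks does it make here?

Greedy: pick T6 (covers 8 new) → pick T2 (covers 2 new) → pick T1 (covers 1 new). Total picks: 3.
(The true minimum cover uses only 2 blocks, so greedy is not optimal here.)

3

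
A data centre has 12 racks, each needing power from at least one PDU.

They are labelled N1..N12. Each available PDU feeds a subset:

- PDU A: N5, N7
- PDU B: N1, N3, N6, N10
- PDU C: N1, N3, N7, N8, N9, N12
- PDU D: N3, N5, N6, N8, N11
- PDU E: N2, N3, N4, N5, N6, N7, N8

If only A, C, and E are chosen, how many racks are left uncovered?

Union of A, C, E = {N1, N2, N3, N4, N5, N6, N7, N8, N9, N12}.
Not covered: N10, N11 — 2 racks.

2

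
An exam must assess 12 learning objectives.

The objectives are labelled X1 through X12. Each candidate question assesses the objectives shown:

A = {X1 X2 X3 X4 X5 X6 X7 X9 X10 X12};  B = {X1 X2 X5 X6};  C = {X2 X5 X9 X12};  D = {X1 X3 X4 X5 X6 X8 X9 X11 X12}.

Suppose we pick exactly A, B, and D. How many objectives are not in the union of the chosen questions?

0

Union of A, B, D = {X1, X2, X3, X4, X5, X6, X7, X8, X9, X10, X11, X12} — that's every objective, so 0 are uncovered.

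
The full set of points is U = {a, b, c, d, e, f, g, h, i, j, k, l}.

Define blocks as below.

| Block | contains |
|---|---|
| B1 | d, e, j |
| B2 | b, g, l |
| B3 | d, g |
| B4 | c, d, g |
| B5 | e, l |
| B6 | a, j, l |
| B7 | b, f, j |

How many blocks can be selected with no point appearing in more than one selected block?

3

B3, B5, B7 are pairwise disjoint (B3={d,g}; B5={e,l}; B7={b,f,j}).
Every remaining block overlaps one of these, and no 4 of the listed blocks are pairwise disjoint, so 3 is the maximum.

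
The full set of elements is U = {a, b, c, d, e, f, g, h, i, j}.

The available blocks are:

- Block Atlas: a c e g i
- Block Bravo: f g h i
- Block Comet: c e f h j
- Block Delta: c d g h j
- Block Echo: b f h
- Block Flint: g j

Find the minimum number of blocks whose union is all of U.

Atlas, Delta, and Echo cover everything between them: the union {a, b, c, d, e, f, g, h, i, j} is all of U.
Only Atlas contains a, so Atlas is forced; the remaining 5 elements need at least 2 more blocks (each remaining block adds at most 3) — so at least 3 blocks are needed, and 3 is optimal.

3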